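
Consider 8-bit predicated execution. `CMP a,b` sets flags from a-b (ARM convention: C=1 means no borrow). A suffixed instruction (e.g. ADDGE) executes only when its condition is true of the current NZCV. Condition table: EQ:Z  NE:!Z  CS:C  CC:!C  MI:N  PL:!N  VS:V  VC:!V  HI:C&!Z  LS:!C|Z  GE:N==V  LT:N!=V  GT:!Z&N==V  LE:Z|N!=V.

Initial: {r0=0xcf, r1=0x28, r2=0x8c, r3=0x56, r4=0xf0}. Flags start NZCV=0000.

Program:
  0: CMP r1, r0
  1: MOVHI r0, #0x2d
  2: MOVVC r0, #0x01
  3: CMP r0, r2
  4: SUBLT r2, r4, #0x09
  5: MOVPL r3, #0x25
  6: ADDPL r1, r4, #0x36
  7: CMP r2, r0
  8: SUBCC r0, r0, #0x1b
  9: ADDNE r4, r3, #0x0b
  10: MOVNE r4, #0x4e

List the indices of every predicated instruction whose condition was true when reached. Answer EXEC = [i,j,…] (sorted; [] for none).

EXEC = [2,5,6,9,10]

0: ✓ CMP  NZCV=0000
1: · MOVHI
2: ✓ MOVVC  r0←0x01
3: ✓ CMP  NZCV=0000
4: · SUBLT
5: ✓ MOVPL  r3←0x25
6: ✓ ADDPL  r1←0x26
7: ✓ CMP  NZCV=1010
8: · SUBCC
9: ✓ ADDNE  r4←0x30
10: ✓ MOVNE  r4←0x4e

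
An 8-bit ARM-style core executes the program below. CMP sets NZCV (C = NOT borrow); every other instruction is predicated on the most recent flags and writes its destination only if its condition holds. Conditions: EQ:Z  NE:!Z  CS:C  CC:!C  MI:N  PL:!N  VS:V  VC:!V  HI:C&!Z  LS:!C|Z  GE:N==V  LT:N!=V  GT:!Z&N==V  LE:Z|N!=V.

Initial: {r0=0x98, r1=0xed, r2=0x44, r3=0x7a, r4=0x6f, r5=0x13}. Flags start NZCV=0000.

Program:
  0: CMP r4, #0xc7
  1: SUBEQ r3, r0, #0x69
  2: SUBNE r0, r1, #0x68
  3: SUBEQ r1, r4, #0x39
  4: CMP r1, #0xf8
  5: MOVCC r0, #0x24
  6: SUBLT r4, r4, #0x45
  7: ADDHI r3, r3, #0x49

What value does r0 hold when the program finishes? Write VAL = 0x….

[0] flags=1001 → (cmp)
[1] flags=1001 EQ?F → skip
[2] flags=1001 NE?T → r0=0x85
[3] flags=1001 EQ?F → skip
[4] flags=1000 → (cmp)
[5] flags=1000 CC?T → r0=0x24
[6] flags=1000 LT?T → r4=0x2a
[7] flags=1000 HI?F → skip

VAL = 0x24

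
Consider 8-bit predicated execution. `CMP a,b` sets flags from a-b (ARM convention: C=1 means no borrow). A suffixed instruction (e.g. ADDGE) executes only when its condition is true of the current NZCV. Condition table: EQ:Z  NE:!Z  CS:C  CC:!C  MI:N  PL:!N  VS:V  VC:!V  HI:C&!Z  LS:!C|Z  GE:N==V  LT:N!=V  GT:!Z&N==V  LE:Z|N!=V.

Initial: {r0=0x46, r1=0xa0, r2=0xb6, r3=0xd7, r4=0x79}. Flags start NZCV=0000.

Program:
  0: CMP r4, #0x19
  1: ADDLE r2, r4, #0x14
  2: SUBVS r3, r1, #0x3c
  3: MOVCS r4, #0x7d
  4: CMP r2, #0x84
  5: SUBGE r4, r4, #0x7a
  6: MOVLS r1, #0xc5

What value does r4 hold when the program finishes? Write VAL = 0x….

[0] flags=0010 → (cmp)
[1] flags=0010 LE?F → skip
[2] flags=0010 VS?F → skip
[3] flags=0010 CS?T → r4=0x7d
[4] flags=0010 → (cmp)
[5] flags=0010 GE?T → r4=0x03
[6] flags=0010 LS?F → skip

VAL = 0x03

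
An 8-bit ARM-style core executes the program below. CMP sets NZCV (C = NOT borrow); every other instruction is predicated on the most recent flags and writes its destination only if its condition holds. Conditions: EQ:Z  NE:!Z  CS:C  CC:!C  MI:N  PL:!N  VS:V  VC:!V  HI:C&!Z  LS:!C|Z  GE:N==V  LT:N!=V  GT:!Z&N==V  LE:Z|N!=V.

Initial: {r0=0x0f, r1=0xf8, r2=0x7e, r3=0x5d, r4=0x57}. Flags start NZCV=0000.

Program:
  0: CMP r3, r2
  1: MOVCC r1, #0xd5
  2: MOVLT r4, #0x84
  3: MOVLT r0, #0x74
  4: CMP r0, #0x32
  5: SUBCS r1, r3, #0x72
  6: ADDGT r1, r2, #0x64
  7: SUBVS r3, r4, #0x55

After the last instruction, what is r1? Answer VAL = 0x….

VAL = 0xe2

[0] flags=1000 → (cmp)
[1] flags=1000 CC?T → r1=0xd5
[2] flags=1000 LT?T → r4=0x84
[3] flags=1000 LT?T → r0=0x74
[4] flags=0010 → (cmp)
[5] flags=0010 CS?T → r1=0xeb
[6] flags=0010 GT?T → r1=0xe2
[7] flags=0010 VS?F → skip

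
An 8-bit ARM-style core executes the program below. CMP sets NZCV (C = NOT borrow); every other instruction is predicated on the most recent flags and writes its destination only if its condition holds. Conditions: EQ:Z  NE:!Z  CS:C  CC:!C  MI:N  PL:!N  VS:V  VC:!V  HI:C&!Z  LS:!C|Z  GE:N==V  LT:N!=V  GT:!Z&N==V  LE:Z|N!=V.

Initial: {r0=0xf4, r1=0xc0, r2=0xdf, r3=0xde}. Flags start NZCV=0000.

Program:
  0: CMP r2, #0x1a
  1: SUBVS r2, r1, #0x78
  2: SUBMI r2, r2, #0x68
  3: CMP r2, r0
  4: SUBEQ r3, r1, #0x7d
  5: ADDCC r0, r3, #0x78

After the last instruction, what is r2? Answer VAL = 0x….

[0] flags=1010 → (cmp)
[1] flags=1010 VS?F → skip
[2] flags=1010 MI?T → r2=0x77
[3] flags=1001 → (cmp)
[4] flags=1001 EQ?F → skip
[5] flags=1001 CC?T → r0=0x56

VAL = 0x77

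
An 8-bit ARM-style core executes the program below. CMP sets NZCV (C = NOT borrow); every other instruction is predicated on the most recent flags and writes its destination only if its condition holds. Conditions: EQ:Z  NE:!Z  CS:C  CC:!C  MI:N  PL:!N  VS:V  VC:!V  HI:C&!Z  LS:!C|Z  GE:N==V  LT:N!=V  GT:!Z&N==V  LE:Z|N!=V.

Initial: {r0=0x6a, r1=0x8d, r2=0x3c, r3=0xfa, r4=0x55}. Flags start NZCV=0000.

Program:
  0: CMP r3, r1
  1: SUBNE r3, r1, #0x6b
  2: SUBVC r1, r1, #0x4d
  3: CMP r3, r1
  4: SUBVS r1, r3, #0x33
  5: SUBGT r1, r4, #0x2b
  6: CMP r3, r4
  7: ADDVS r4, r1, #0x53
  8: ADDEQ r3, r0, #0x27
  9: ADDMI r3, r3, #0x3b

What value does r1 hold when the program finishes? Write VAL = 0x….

0: ✓ CMP  NZCV=0010
1: ✓ SUBNE  r3←0x22
2: ✓ SUBVC  r1←0x40
3: ✓ CMP  NZCV=1000
4: · SUBVS
5: · SUBGT
6: ✓ CMP  NZCV=1000
7: · ADDVS
8: · ADDEQ
9: ✓ ADDMI  r3←0x5d

VAL = 0x40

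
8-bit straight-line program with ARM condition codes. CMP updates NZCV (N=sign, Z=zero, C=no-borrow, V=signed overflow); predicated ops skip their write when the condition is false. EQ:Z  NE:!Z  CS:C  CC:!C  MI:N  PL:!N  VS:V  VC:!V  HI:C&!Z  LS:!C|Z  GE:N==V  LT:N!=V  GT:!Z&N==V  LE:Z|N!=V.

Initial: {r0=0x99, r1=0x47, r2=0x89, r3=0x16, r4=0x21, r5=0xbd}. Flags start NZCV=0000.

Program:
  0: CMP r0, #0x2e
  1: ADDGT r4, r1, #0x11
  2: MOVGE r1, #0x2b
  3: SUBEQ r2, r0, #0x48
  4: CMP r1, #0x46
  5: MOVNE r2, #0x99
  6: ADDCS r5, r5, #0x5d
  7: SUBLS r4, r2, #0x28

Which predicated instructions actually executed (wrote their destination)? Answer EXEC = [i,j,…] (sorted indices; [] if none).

EXEC = [5,6]

[0] flags=0011 → (cmp)
[1] flags=0011 GT?F → skip
[2] flags=0011 GE?F → skip
[3] flags=0011 EQ?F → skip
[4] flags=0010 → (cmp)
[5] flags=0010 NE?T → r2=0x99
[6] flags=0010 CS?T → r5=0x1a
[7] flags=0010 LS?F → skip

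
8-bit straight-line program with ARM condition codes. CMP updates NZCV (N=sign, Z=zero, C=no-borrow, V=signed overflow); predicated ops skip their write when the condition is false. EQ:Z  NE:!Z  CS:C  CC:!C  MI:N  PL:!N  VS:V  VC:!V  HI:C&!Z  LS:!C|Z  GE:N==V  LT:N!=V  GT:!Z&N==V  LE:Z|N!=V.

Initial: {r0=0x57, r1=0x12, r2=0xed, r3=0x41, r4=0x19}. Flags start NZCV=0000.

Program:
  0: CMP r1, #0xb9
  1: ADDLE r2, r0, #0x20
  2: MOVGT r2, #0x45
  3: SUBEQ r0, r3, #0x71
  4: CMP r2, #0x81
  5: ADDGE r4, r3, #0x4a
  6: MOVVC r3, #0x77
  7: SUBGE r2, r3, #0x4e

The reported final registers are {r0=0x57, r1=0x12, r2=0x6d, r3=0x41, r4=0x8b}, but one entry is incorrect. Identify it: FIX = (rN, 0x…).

FIX = (r2, 0xf3)

0: ✓ CMP  NZCV=0000
1: · ADDLE
2: ✓ MOVGT  r2←0x45
3: · SUBEQ
4: ✓ CMP  NZCV=1001
5: ✓ ADDGE  r4←0x8b
6: · MOVVC
7: ✓ SUBGE  r2←0xf3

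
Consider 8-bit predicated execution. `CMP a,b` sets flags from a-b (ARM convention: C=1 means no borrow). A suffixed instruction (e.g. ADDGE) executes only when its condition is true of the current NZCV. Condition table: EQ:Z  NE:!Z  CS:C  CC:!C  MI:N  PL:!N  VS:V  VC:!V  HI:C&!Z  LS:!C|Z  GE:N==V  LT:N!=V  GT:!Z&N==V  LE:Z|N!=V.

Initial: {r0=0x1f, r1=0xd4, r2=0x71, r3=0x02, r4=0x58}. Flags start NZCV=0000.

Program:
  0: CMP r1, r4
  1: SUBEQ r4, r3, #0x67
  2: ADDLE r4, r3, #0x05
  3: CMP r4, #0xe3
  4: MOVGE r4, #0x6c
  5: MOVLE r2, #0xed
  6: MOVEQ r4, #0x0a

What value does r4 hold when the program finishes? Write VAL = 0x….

[0] flags=0011 → (cmp)
[1] flags=0011 EQ?F → skip
[2] flags=0011 LE?T → r4=0x07
[3] flags=0000 → (cmp)
[4] flags=0000 GE?T → r4=0x6c
[5] flags=0000 LE?F → skip
[6] flags=0000 EQ?F → skip

VAL = 0x6c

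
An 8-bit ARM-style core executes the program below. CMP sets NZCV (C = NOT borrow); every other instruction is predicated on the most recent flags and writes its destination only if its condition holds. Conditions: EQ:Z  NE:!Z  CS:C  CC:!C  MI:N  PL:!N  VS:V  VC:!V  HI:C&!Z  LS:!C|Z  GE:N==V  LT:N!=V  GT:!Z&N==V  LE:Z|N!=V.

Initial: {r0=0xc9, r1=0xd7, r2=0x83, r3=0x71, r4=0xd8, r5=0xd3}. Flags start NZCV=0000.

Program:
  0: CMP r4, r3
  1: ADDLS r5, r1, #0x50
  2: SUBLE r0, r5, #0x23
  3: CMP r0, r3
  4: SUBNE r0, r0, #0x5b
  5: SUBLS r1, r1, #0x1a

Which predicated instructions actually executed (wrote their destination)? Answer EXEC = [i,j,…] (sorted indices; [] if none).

0: ✓ CMP  NZCV=0011
1: · ADDLS
2: ✓ SUBLE  r0←0xb0
3: ✓ CMP  NZCV=0011
4: ✓ SUBNE  r0←0x55
5: · SUBLS

EXEC = [2,4]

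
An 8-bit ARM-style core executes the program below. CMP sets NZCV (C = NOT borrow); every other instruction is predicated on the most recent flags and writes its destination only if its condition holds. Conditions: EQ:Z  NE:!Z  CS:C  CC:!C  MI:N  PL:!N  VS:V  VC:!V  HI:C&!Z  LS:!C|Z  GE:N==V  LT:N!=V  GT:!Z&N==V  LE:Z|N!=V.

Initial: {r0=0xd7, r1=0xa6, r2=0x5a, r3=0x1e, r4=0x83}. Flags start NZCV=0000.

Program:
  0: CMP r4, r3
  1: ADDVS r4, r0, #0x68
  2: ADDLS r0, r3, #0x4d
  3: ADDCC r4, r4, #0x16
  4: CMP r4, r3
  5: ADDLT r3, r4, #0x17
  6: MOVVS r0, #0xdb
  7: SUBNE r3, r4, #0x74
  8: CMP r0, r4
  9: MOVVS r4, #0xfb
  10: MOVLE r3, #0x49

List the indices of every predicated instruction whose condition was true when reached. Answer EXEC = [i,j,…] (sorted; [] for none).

0: ✓ CMP  NZCV=0011
1: ✓ ADDVS  r4←0x3f
2: · ADDLS
3: · ADDCC
4: ✓ CMP  NZCV=0010
5: · ADDLT
6: · MOVVS
7: ✓ SUBNE  r3←0xcb
8: ✓ CMP  NZCV=1010
9: · MOVVS
10: ✓ MOVLE  r3←0x49

EXEC = [1,7,10]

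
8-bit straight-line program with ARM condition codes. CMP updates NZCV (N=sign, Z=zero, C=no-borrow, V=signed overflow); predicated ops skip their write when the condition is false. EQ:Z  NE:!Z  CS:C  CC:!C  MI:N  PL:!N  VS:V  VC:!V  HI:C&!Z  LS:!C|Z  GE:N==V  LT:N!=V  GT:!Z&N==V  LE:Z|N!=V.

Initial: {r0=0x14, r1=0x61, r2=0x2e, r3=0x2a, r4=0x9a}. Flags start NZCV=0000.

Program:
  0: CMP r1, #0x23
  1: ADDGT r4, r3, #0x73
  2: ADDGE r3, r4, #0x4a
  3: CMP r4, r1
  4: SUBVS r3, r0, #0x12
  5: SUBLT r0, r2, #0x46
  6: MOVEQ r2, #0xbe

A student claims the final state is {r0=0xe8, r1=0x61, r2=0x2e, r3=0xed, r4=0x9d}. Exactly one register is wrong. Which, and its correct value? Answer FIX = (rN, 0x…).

[0] flags=0010 → (cmp)
[1] flags=0010 GT?T → r4=0x9d
[2] flags=0010 GE?T → r3=0xe7
[3] flags=0011 → (cmp)
[4] flags=0011 VS?T → r3=0x02
[5] flags=0011 LT?T → r0=0xe8
[6] flags=0011 EQ?F → skip

FIX = (r3, 0x02)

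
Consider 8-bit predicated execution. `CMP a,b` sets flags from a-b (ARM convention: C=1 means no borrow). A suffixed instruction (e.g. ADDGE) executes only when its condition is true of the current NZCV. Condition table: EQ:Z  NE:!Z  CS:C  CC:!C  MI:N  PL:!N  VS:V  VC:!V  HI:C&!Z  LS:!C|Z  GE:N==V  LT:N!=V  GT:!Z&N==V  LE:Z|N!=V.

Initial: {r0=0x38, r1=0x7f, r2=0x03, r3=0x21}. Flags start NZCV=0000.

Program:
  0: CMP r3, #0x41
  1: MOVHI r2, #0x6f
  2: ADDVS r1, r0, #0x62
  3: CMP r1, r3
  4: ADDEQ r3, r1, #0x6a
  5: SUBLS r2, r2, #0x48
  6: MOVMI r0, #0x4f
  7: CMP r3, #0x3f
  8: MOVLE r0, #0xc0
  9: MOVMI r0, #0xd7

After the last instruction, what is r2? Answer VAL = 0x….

VAL = 0x03

[0] flags=1000 → (cmp)
[1] flags=1000 HI?F → skip
[2] flags=1000 VS?F → skip
[3] flags=0010 → (cmp)
[4] flags=0010 EQ?F → skip
[5] flags=0010 LS?F → skip
[6] flags=0010 MI?F → skip
[7] flags=1000 → (cmp)
[8] flags=1000 LE?T → r0=0xc0
[9] flags=1000 MI?T → r0=0xd7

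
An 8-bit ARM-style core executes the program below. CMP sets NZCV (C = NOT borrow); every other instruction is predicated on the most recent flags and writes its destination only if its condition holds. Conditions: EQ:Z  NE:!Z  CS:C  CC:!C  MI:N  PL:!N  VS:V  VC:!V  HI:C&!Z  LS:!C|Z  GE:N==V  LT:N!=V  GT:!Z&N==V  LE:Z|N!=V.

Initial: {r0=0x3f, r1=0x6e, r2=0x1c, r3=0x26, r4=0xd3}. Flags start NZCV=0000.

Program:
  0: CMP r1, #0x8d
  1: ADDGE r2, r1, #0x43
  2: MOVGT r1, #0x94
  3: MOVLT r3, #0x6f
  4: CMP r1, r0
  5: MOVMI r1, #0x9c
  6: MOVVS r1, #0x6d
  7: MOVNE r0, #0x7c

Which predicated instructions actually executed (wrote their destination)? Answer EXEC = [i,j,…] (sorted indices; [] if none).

EXEC = [1,2,6,7]

0: ✓ CMP  NZCV=1001
1: ✓ ADDGE  r2←0xb1
2: ✓ MOVGT  r1←0x94
3: · MOVLT
4: ✓ CMP  NZCV=0011
5: · MOVMI
6: ✓ MOVVS  r1←0x6d
7: ✓ MOVNE  r0←0x7c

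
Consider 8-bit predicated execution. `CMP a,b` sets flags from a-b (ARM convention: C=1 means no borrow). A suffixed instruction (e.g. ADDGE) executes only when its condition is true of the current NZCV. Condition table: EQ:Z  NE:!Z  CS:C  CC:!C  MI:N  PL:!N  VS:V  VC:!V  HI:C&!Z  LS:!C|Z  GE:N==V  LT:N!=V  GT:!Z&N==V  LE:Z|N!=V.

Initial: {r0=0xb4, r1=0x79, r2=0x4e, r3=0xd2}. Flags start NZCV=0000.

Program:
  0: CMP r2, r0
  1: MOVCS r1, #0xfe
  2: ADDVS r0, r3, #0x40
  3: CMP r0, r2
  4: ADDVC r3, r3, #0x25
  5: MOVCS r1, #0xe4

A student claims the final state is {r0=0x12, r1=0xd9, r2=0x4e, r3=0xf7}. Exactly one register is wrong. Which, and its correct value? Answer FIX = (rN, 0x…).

FIX = (r1, 0x79)

[0] flags=1001 → (cmp)
[1] flags=1001 CS?F → skip
[2] flags=1001 VS?T → r0=0x12
[3] flags=1000 → (cmp)
[4] flags=1000 VC?T → r3=0xf7
[5] flags=1000 CS?F → skip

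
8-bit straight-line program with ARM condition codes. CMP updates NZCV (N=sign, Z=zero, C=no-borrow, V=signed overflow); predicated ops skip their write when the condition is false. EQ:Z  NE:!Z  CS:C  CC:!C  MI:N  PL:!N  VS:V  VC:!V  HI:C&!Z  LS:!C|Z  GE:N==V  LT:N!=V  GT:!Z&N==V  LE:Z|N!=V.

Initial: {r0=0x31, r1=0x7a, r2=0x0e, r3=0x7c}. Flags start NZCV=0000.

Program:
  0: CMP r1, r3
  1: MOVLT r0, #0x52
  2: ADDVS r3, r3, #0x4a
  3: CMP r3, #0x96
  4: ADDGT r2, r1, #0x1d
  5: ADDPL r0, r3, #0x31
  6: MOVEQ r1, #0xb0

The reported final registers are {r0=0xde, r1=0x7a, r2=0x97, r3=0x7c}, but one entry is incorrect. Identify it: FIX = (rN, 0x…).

FIX = (r0, 0x52)

[0] flags=1000 → (cmp)
[1] flags=1000 LT?T → r0=0x52
[2] flags=1000 VS?F → skip
[3] flags=1001 → (cmp)
[4] flags=1001 GT?T → r2=0x97
[5] flags=1001 PL?F → skip
[6] flags=1001 EQ?F → skip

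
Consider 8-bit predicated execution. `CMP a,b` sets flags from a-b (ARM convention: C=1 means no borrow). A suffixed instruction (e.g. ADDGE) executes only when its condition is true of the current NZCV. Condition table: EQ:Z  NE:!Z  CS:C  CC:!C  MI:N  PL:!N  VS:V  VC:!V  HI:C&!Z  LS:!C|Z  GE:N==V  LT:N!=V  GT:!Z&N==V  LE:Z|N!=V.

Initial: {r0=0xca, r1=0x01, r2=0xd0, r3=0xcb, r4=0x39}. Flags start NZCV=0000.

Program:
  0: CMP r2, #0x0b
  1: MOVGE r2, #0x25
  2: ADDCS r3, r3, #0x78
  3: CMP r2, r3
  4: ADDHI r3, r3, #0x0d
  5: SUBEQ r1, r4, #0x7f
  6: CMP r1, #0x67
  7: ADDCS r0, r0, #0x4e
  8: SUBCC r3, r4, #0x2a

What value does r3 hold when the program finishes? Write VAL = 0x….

VAL = 0x0f

0: ✓ CMP  NZCV=1010
1: · MOVGE
2: ✓ ADDCS  r3←0x43
3: ✓ CMP  NZCV=1010
4: ✓ ADDHI  r3←0x50
5: · SUBEQ
6: ✓ CMP  NZCV=1000
7: · ADDCS
8: ✓ SUBCC  r3←0x0f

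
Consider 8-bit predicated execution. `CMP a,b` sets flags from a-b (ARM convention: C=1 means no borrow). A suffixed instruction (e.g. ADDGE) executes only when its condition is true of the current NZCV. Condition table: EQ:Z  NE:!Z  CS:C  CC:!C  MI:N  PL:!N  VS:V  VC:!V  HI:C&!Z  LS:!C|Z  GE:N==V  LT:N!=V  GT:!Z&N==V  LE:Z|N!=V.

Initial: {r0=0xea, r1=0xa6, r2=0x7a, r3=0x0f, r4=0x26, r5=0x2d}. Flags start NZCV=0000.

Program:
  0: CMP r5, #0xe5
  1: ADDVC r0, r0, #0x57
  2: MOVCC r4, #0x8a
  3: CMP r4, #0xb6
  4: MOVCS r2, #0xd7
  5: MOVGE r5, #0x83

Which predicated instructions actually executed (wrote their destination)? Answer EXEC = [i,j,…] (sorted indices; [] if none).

EXEC = [1,2]

[0] flags=0000 → (cmp)
[1] flags=0000 VC?T → r0=0x41
[2] flags=0000 CC?T → r4=0x8a
[3] flags=1000 → (cmp)
[4] flags=1000 CS?F → skip
[5] flags=1000 GE?F → skip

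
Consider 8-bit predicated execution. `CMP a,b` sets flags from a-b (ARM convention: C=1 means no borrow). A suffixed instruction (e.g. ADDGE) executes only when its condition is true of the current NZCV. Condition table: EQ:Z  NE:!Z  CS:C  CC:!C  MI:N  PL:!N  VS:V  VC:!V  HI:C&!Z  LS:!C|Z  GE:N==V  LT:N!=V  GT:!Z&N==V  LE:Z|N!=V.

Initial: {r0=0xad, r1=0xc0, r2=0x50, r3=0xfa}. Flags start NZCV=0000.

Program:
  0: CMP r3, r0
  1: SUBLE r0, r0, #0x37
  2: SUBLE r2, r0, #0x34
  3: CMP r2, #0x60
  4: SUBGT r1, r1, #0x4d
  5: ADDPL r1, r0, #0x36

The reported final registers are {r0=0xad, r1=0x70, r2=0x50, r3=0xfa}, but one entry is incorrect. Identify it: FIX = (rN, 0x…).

0: ✓ CMP  NZCV=0010
1: · SUBLE
2: · SUBLE
3: ✓ CMP  NZCV=1000
4: · SUBGT
5: · ADDPL

FIX = (r1, 0xc0)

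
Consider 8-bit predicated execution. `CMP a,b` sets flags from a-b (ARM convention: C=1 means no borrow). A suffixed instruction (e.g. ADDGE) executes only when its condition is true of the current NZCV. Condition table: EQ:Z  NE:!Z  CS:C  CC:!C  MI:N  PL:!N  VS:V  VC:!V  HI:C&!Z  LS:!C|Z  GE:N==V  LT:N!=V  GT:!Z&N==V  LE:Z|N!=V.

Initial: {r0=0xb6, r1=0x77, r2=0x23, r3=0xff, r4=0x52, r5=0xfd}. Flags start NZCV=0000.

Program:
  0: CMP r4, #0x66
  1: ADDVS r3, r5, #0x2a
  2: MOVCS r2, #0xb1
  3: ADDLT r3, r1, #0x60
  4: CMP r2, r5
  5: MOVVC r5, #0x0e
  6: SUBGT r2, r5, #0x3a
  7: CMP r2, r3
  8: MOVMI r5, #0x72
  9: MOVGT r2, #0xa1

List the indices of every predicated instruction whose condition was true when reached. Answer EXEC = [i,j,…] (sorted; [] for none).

[0] flags=1000 → (cmp)
[1] flags=1000 VS?F → skip
[2] flags=1000 CS?F → skip
[3] flags=1000 LT?T → r3=0xd7
[4] flags=0000 → (cmp)
[5] flags=0000 VC?T → r5=0x0e
[6] flags=0000 GT?T → r2=0xd4
[7] flags=1000 → (cmp)
[8] flags=1000 MI?T → r5=0x72
[9] flags=1000 GT?F → skip

EXEC = [3,5,6,8]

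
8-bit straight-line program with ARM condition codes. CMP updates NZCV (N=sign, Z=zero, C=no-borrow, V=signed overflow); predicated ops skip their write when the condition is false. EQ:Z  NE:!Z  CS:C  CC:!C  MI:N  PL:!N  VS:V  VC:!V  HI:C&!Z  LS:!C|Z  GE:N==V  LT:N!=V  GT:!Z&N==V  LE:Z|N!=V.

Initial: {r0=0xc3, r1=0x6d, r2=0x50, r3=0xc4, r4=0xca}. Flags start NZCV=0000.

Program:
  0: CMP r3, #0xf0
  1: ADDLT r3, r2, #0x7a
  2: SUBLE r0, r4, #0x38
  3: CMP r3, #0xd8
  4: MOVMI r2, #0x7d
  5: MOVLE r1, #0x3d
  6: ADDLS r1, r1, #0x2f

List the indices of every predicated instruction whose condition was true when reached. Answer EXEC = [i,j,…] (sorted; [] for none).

0: ✓ CMP  NZCV=1000
1: ✓ ADDLT  r3←0xca
2: ✓ SUBLE  r0←0x92
3: ✓ CMP  NZCV=1000
4: ✓ MOVMI  r2←0x7d
5: ✓ MOVLE  r1←0x3d
6: ✓ ADDLS  r1←0x6c

EXEC = [1,2,4,5,6]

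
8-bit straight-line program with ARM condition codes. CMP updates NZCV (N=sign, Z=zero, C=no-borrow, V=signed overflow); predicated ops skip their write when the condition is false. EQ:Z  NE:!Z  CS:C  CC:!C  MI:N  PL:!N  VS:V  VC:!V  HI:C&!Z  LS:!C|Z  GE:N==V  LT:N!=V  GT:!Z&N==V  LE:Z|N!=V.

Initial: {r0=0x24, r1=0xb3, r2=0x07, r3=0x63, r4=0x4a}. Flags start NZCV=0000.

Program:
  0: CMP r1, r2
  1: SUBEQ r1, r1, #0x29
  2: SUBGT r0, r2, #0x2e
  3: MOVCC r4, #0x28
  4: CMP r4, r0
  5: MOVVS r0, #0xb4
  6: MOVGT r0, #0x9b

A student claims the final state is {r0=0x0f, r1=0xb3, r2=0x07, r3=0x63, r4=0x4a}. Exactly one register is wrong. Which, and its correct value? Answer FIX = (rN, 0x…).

FIX = (r0, 0x9b)

[0] flags=1010 → (cmp)
[1] flags=1010 EQ?F → skip
[2] flags=1010 GT?F → skip
[3] flags=1010 CC?F → skip
[4] flags=0010 → (cmp)
[5] flags=0010 VS?F → skip
[6] flags=0010 GT?T → r0=0x9b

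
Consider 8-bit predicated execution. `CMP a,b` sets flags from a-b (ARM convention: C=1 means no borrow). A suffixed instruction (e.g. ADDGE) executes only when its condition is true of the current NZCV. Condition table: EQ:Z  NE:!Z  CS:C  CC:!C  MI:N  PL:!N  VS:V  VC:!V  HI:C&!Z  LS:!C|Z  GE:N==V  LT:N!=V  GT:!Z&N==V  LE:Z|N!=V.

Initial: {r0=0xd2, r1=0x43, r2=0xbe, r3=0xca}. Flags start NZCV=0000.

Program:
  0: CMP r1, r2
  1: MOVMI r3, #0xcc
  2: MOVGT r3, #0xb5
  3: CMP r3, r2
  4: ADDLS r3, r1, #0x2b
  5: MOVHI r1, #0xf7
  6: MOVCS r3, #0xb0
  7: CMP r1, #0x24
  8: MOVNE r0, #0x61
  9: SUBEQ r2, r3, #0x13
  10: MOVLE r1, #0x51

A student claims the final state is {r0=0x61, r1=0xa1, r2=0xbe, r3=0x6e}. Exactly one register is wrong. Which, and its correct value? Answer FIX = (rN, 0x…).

FIX = (r1, 0x43)

0: ✓ CMP  NZCV=1001
1: ✓ MOVMI  r3←0xcc
2: ✓ MOVGT  r3←0xb5
3: ✓ CMP  NZCV=1000
4: ✓ ADDLS  r3←0x6e
5: · MOVHI
6: · MOVCS
7: ✓ CMP  NZCV=0010
8: ✓ MOVNE  r0←0x61
9: · SUBEQ
10: · MOVLE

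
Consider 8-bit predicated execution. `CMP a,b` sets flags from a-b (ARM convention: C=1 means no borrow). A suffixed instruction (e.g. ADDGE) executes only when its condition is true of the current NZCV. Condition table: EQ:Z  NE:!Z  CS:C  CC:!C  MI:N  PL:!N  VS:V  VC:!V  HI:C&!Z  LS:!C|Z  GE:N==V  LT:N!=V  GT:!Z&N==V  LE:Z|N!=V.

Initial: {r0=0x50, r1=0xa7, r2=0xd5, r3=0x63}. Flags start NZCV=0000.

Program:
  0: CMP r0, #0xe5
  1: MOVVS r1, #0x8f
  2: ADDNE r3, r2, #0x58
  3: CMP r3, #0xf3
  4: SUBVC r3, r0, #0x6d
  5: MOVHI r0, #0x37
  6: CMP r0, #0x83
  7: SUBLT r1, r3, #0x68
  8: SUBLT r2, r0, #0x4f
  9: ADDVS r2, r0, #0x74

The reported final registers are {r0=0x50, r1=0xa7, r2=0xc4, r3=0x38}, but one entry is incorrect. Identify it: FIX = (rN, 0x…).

[0] flags=0000 → (cmp)
[1] flags=0000 VS?F → skip
[2] flags=0000 NE?T → r3=0x2d
[3] flags=0000 → (cmp)
[4] flags=0000 VC?T → r3=0xe3
[5] flags=0000 HI?F → skip
[6] flags=1001 → (cmp)
[7] flags=1001 LT?F → skip
[8] flags=1001 LT?F → skip
[9] flags=1001 VS?T → r2=0xc4

FIX = (r3, 0xe3)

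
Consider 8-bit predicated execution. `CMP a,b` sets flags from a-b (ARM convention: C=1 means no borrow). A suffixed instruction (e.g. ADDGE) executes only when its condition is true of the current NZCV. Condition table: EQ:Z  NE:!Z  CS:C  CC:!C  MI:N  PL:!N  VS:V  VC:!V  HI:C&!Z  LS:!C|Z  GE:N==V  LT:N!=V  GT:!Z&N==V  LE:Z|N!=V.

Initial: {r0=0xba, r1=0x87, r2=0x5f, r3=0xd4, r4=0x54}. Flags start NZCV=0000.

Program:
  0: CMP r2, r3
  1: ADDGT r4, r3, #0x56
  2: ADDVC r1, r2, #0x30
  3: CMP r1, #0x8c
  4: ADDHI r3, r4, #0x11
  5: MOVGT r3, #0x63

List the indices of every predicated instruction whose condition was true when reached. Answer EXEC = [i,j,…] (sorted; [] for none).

EXEC = [1]

0: ✓ CMP  NZCV=1001
1: ✓ ADDGT  r4←0x2a
2: · ADDVC
3: ✓ CMP  NZCV=1000
4: · ADDHI
5: · MOVGT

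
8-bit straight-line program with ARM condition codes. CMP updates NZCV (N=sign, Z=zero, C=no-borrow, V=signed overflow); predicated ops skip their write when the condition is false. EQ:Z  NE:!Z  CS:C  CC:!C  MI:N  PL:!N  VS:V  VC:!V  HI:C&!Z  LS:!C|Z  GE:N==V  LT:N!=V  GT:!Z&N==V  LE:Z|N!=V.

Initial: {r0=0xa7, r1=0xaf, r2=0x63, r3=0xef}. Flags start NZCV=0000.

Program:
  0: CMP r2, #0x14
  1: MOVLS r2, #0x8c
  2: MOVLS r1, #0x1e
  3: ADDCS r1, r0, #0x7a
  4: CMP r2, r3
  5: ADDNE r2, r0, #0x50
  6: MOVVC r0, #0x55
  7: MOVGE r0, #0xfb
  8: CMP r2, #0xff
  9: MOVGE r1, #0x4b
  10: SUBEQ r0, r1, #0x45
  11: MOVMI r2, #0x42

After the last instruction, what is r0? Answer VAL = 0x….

0: ✓ CMP  NZCV=0010
1: · MOVLS
2: · MOVLS
3: ✓ ADDCS  r1←0x21
4: ✓ CMP  NZCV=0000
5: ✓ ADDNE  r2←0xf7
6: ✓ MOVVC  r0←0x55
7: ✓ MOVGE  r0←0xfb
8: ✓ CMP  NZCV=1000
9: · MOVGE
10: · SUBEQ
11: ✓ MOVMI  r2←0x42

VAL = 0xfb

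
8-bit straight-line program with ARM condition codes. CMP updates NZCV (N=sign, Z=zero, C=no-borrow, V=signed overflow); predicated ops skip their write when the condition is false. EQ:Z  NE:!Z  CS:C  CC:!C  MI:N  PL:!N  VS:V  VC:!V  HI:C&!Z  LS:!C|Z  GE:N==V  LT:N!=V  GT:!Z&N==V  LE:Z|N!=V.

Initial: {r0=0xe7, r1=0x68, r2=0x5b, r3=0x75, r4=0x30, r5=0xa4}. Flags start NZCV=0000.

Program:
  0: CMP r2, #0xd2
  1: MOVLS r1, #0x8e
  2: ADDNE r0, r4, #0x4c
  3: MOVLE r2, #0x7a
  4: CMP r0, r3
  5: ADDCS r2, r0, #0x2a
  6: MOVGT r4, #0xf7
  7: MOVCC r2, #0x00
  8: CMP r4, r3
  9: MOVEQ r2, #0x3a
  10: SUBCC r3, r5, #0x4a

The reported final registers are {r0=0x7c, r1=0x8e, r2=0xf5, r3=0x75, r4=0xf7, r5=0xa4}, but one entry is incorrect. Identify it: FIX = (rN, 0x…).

0: ✓ CMP  NZCV=1001
1: ✓ MOVLS  r1←0x8e
2: ✓ ADDNE  r0←0x7c
3: · MOVLE
4: ✓ CMP  NZCV=0010
5: ✓ ADDCS  r2←0xa6
6: ✓ MOVGT  r4←0xf7
7: · MOVCC
8: ✓ CMP  NZCV=1010
9: · MOVEQ
10: · SUBCC

FIX = (r2, 0xa6)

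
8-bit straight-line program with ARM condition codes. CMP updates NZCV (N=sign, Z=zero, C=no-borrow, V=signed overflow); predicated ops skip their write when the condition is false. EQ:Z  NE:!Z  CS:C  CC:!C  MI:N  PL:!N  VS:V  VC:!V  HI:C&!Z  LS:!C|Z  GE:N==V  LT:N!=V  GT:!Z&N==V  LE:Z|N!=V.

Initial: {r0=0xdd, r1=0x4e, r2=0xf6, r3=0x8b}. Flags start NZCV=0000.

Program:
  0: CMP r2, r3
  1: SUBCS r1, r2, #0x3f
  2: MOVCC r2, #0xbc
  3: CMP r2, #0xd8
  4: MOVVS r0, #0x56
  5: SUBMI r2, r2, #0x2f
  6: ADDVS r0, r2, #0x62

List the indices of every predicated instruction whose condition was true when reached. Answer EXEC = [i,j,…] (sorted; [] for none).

[0] flags=0010 → (cmp)
[1] flags=0010 CS?T → r1=0xb7
[2] flags=0010 CC?F → skip
[3] flags=0010 → (cmp)
[4] flags=0010 VS?F → skip
[5] flags=0010 MI?F → skip
[6] flags=0010 VS?F → skip

EXEC = [1]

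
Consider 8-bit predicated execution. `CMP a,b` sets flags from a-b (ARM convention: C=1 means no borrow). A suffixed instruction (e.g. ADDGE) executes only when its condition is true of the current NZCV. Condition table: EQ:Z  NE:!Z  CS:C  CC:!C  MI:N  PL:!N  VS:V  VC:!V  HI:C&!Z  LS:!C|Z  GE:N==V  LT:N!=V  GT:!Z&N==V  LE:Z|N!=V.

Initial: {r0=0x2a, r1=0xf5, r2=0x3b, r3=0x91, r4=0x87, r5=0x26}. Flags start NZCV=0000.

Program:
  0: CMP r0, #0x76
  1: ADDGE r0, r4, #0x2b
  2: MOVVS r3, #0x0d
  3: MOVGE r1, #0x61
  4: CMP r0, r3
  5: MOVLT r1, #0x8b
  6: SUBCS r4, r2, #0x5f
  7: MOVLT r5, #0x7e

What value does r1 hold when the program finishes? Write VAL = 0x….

VAL = 0xf5

0: ✓ CMP  NZCV=1000
1: · ADDGE
2: · MOVVS
3: · MOVGE
4: ✓ CMP  NZCV=1001
5: · MOVLT
6: · SUBCS
7: · MOVLT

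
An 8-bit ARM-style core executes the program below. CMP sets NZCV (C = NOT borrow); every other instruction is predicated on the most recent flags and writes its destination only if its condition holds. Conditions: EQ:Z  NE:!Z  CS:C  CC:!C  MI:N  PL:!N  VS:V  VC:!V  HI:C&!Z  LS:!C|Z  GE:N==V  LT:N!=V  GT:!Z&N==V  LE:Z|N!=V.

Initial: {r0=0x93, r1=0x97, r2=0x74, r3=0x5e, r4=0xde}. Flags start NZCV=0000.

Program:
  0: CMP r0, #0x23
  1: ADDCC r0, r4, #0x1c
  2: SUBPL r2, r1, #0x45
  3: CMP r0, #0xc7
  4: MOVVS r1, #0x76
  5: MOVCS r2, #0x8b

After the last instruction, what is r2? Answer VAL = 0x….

VAL = 0x52

0: ✓ CMP  NZCV=0011
1: · ADDCC
2: ✓ SUBPL  r2←0x52
3: ✓ CMP  NZCV=1000
4: · MOVVS
5: · MOVCS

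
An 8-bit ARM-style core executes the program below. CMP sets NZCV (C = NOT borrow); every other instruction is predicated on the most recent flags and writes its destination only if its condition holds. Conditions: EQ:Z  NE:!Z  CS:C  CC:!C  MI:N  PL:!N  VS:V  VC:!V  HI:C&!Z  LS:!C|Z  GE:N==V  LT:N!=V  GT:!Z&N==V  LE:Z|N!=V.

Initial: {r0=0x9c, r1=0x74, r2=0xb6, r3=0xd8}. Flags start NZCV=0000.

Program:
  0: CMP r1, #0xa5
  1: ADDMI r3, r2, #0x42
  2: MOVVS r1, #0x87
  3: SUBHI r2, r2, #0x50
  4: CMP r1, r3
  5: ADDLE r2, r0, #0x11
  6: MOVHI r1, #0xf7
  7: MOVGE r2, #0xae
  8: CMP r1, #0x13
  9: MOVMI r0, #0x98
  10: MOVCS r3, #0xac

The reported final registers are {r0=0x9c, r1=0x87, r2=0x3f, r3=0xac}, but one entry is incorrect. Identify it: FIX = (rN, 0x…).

FIX = (r2, 0xad)

[0] flags=1001 → (cmp)
[1] flags=1001 MI?T → r3=0xf8
[2] flags=1001 VS?T → r1=0x87
[3] flags=1001 HI?F → skip
[4] flags=1000 → (cmp)
[5] flags=1000 LE?T → r2=0xad
[6] flags=1000 HI?F → skip
[7] flags=1000 GE?F → skip
[8] flags=0011 → (cmp)
[9] flags=0011 MI?F → skip
[10] flags=0011 CS?T → r3=0xac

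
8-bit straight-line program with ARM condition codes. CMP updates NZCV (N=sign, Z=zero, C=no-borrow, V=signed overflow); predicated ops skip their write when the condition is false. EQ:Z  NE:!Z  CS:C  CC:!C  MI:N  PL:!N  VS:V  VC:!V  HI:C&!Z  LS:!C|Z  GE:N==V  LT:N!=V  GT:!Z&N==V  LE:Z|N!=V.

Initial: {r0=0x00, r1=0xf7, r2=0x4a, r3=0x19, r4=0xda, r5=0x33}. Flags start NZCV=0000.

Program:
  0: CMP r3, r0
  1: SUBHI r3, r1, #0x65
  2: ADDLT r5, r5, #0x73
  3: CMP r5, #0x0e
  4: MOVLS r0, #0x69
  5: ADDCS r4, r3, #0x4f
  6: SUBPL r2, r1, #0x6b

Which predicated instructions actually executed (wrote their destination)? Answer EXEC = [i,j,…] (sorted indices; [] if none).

[0] flags=0010 → (cmp)
[1] flags=0010 HI?T → r3=0x92
[2] flags=0010 LT?F → skip
[3] flags=0010 → (cmp)
[4] flags=0010 LS?F → skip
[5] flags=0010 CS?T → r4=0xe1
[6] flags=0010 PL?T → r2=0x8c

EXEC = [1,5,6]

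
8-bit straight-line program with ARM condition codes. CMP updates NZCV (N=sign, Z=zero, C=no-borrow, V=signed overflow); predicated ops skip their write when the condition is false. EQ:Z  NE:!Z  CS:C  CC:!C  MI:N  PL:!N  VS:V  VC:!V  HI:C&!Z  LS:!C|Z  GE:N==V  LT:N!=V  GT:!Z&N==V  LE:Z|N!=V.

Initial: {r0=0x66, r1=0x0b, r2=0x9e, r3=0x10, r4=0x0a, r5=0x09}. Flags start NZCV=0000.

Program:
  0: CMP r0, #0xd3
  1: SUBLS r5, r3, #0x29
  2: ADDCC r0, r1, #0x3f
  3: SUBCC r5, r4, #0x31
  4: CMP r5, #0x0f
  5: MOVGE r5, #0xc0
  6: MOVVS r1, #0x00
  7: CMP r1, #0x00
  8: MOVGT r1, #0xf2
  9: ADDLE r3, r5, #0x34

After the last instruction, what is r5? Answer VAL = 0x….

VAL = 0xd9

0: ✓ CMP  NZCV=1001
1: ✓ SUBLS  r5←0xe7
2: ✓ ADDCC  r0←0x4a
3: ✓ SUBCC  r5←0xd9
4: ✓ CMP  NZCV=1010
5: · MOVGE
6: · MOVVS
7: ✓ CMP  NZCV=0010
8: ✓ MOVGT  r1←0xf2
9: · ADDLE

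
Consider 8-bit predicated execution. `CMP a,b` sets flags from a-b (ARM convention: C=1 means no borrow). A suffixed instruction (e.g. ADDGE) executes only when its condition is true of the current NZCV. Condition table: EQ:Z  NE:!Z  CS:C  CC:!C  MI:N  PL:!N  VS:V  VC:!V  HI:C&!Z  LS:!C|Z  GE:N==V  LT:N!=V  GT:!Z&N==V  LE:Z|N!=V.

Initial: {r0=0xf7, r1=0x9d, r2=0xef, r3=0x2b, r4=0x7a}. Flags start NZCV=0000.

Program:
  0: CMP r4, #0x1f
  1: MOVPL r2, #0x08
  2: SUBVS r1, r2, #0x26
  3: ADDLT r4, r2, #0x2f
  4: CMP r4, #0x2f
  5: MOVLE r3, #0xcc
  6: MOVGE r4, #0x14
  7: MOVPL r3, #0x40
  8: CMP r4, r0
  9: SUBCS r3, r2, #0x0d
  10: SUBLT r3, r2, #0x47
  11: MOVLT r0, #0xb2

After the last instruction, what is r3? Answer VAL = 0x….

[0] flags=0010 → (cmp)
[1] flags=0010 PL?T → r2=0x08
[2] flags=0010 VS?F → skip
[3] flags=0010 LT?F → skip
[4] flags=0010 → (cmp)
[5] flags=0010 LE?F → skip
[6] flags=0010 GE?T → r4=0x14
[7] flags=0010 PL?T → r3=0x40
[8] flags=0000 → (cmp)
[9] flags=0000 CS?F → skip
[10] flags=0000 LT?F → skip
[11] flags=0000 LT?F → skip

VAL = 0x40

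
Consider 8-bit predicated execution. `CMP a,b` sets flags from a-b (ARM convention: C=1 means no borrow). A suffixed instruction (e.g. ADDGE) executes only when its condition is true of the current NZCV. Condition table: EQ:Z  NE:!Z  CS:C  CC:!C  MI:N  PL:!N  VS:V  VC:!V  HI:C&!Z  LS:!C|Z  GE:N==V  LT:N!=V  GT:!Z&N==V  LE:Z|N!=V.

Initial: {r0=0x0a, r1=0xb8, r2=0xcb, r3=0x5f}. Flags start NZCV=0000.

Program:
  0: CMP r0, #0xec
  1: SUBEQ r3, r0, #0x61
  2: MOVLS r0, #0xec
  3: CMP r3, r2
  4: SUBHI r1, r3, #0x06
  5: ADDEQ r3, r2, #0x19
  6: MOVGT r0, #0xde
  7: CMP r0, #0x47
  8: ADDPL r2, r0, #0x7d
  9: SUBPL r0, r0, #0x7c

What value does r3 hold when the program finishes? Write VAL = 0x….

VAL = 0x5f

0: ✓ CMP  NZCV=0000
1: · SUBEQ
2: ✓ MOVLS  r0←0xec
3: ✓ CMP  NZCV=1001
4: · SUBHI
5: · ADDEQ
6: ✓ MOVGT  r0←0xde
7: ✓ CMP  NZCV=1010
8: · ADDPL
9: · SUBPL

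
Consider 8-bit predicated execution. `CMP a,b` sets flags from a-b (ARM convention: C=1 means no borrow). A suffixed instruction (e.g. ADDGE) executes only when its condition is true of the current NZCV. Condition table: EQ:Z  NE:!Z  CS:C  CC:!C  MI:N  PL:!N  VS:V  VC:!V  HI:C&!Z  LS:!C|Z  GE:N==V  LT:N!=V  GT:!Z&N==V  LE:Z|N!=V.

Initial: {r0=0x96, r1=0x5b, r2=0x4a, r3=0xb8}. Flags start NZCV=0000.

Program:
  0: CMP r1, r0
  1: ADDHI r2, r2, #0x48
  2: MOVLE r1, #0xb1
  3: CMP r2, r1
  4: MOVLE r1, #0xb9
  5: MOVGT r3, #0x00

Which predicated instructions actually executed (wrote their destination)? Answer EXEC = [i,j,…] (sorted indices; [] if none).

EXEC = [4]

[0] flags=1001 → (cmp)
[1] flags=1001 HI?F → skip
[2] flags=1001 LE?F → skip
[3] flags=1000 → (cmp)
[4] flags=1000 LE?T → r1=0xb9
[5] flags=1000 GT?F → skip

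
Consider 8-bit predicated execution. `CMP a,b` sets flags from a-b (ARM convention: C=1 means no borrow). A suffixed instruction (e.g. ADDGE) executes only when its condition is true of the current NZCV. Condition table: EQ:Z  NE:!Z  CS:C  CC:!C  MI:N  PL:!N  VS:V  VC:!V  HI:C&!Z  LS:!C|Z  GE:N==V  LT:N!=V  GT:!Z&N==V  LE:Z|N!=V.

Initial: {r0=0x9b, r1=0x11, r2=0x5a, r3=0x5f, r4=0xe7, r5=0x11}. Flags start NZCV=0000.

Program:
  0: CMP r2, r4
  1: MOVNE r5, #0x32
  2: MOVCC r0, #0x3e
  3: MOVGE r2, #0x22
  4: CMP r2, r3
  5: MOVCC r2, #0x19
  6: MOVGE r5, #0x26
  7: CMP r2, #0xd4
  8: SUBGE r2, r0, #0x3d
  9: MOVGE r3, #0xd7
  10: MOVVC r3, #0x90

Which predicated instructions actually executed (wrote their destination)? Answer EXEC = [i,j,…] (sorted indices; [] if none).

0: ✓ CMP  NZCV=0000
1: ✓ MOVNE  r5←0x32
2: ✓ MOVCC  r0←0x3e
3: ✓ MOVGE  r2←0x22
4: ✓ CMP  NZCV=1000
5: ✓ MOVCC  r2←0x19
6: · MOVGE
7: ✓ CMP  NZCV=0000
8: ✓ SUBGE  r2←0x01
9: ✓ MOVGE  r3←0xd7
10: ✓ MOVVC  r3←0x90

EXEC = [1,2,3,5,8,9,10]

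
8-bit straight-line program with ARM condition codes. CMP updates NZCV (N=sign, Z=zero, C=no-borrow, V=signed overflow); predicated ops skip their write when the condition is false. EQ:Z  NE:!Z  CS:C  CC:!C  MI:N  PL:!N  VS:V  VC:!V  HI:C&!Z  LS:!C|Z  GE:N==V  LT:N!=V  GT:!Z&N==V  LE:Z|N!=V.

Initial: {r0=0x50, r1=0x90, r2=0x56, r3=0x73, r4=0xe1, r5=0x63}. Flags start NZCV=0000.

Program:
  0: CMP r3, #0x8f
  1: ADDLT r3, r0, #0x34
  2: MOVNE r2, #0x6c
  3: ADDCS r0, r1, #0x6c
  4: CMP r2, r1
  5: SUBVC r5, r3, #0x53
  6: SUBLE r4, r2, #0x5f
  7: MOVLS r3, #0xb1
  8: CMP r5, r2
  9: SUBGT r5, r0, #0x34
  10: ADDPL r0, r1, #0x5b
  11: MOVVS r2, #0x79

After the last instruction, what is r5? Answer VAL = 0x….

[0] flags=1001 → (cmp)
[1] flags=1001 LT?F → skip
[2] flags=1001 NE?T → r2=0x6c
[3] flags=1001 CS?F → skip
[4] flags=1001 → (cmp)
[5] flags=1001 VC?F → skip
[6] flags=1001 LE?F → skip
[7] flags=1001 LS?T → r3=0xb1
[8] flags=1000 → (cmp)
[9] flags=1000 GT?F → skip
[10] flags=1000 PL?F → skip
[11] flags=1000 VS?F → skip

VAL = 0x63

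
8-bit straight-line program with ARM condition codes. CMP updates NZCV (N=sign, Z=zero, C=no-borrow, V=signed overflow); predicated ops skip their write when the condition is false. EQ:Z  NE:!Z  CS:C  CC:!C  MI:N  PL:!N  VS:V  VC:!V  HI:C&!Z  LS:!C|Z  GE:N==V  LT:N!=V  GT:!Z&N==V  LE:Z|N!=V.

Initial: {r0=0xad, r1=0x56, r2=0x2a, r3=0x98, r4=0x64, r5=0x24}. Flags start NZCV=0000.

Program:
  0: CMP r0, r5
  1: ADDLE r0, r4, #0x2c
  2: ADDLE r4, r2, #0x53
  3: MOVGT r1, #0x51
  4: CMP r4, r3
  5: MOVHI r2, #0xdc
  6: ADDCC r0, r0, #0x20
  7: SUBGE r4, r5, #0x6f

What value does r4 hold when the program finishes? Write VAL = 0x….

VAL = 0xb5

[0] flags=1010 → (cmp)
[1] flags=1010 LE?T → r0=0x90
[2] flags=1010 LE?T → r4=0x7d
[3] flags=1010 GT?F → skip
[4] flags=1001 → (cmp)
[5] flags=1001 HI?F → skip
[6] flags=1001 CC?T → r0=0xb0
[7] flags=1001 GE?T → r4=0xb5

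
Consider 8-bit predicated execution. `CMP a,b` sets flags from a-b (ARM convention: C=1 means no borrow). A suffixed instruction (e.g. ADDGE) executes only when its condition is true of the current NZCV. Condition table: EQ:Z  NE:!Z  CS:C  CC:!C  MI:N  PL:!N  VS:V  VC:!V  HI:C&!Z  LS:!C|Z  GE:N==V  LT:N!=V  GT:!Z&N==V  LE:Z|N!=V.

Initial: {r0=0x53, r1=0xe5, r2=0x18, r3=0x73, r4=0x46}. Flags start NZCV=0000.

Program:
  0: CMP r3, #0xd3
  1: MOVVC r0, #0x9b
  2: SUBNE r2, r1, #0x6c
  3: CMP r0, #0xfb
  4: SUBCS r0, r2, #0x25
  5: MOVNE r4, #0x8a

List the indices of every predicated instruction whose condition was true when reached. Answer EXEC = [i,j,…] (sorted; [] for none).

EXEC = [2,5]

0: ✓ CMP  NZCV=1001
1: · MOVVC
2: ✓ SUBNE  r2←0x79
3: ✓ CMP  NZCV=0000
4: · SUBCS
5: ✓ MOVNE  r4←0x8a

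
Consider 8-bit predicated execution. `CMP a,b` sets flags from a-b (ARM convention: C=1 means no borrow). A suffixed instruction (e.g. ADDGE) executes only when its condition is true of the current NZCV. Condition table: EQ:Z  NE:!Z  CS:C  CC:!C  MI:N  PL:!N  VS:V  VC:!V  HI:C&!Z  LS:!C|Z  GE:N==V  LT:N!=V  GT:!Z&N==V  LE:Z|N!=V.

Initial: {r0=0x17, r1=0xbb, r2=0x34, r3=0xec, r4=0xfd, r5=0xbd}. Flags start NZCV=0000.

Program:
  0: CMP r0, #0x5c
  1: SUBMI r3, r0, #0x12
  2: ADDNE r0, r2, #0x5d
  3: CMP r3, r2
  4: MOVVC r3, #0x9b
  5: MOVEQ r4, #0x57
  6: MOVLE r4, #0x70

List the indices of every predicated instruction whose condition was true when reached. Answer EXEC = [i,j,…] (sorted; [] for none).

0: ✓ CMP  NZCV=1000
1: ✓ SUBMI  r3←0x05
2: ✓ ADDNE  r0←0x91
3: ✓ CMP  NZCV=1000
4: ✓ MOVVC  r3←0x9b
5: · MOVEQ
6: ✓ MOVLE  r4←0x70

EXEC = [1,2,4,6]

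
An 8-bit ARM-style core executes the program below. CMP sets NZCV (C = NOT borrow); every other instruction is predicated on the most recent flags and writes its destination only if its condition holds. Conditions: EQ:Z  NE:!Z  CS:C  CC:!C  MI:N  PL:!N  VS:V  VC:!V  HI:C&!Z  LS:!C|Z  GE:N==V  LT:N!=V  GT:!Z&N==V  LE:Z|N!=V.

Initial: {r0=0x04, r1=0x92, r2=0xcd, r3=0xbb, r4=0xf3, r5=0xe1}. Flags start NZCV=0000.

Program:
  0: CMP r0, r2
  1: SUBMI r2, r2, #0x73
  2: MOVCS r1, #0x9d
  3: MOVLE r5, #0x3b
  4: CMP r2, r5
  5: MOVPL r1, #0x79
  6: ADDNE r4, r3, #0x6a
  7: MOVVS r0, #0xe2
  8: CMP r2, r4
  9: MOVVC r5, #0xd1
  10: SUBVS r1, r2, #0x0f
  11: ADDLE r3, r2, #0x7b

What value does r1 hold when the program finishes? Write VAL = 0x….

VAL = 0x92

[0] flags=0000 → (cmp)
[1] flags=0000 MI?F → skip
[2] flags=0000 CS?F → skip
[3] flags=0000 LE?F → skip
[4] flags=1000 → (cmp)
[5] flags=1000 PL?F → skip
[6] flags=1000 NE?T → r4=0x25
[7] flags=1000 VS?F → skip
[8] flags=1010 → (cmp)
[9] flags=1010 VC?T → r5=0xd1
[10] flags=1010 VS?F → skip
[11] flags=1010 LE?T → r3=0x48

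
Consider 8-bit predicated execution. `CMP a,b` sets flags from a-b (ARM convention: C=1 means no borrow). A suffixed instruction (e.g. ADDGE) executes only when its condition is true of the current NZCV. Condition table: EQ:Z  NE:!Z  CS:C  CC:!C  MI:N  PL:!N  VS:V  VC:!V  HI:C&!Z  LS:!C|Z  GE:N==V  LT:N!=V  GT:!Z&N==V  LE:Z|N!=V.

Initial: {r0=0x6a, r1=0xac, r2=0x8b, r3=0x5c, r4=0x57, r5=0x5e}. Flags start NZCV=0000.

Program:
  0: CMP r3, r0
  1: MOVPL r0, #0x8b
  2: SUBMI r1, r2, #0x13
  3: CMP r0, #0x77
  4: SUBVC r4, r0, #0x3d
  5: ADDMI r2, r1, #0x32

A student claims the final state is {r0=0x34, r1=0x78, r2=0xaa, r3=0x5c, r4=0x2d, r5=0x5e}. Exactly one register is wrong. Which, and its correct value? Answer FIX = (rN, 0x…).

FIX = (r0, 0x6a)

0: ✓ CMP  NZCV=1000
1: · MOVPL
2: ✓ SUBMI  r1←0x78
3: ✓ CMP  NZCV=1000
4: ✓ SUBVC  r4←0x2d
5: ✓ ADDMI  r2←0xaa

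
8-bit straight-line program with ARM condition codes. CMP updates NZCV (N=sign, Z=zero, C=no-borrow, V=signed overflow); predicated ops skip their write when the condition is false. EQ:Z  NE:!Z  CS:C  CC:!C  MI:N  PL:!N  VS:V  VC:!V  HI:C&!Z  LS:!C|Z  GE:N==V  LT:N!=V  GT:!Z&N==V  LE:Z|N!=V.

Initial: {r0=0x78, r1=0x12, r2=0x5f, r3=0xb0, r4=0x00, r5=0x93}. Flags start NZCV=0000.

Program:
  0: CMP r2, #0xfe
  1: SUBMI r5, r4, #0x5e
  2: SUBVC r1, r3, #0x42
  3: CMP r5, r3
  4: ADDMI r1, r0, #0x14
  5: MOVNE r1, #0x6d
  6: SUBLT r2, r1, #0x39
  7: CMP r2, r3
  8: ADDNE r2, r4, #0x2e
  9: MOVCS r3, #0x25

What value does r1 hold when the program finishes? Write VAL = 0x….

[0] flags=0000 → (cmp)
[1] flags=0000 MI?F → skip
[2] flags=0000 VC?T → r1=0x6e
[3] flags=1000 → (cmp)
[4] flags=1000 MI?T → r1=0x8c
[5] flags=1000 NE?T → r1=0x6d
[6] flags=1000 LT?T → r2=0x34
[7] flags=1001 → (cmp)
[8] flags=1001 NE?T → r2=0x2e
[9] flags=1001 CS?F → skip

VAL = 0x6d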